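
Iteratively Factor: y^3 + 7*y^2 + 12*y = (y)*(y^2 + 7*y + 12) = y*(y + 3)*(y + 4)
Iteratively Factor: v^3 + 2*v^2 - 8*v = (v - 2)*(v^2 + 4*v) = (v - 2)*(v + 4)*(v)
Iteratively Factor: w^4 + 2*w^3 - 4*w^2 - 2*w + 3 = (w - 1)*(w^3 + 3*w^2 - w - 3) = (w - 1)*(w + 1)*(w^2 + 2*w - 3) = (w - 1)*(w + 1)*(w + 3)*(w - 1)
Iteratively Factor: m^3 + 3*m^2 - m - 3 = (m + 3)*(m^2 - 1) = (m - 1)*(m + 3)*(m + 1)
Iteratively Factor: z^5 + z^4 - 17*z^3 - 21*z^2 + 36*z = (z + 3)*(z^4 - 2*z^3 - 11*z^2 + 12*z) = (z - 4)*(z + 3)*(z^3 + 2*z^2 - 3*z) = z*(z - 4)*(z + 3)*(z^2 + 2*z - 3) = z*(z - 4)*(z - 1)*(z + 3)*(z + 3)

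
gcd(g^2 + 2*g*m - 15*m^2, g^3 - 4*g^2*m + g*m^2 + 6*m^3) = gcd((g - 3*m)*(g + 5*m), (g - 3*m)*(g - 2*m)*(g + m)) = g - 3*m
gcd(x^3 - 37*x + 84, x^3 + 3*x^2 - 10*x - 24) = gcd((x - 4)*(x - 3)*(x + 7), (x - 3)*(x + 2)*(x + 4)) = x - 3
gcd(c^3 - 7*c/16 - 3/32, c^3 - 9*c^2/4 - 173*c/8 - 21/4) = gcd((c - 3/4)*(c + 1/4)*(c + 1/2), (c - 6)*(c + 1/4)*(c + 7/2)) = c + 1/4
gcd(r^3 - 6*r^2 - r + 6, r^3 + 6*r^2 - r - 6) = r^2 - 1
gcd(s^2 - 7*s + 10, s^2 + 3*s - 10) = s - 2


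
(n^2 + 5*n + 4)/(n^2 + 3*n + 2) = (n + 4)/(n + 2)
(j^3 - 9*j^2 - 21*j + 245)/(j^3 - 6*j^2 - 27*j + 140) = (j - 7)/(j - 4)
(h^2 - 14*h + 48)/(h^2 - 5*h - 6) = (h - 8)/(h + 1)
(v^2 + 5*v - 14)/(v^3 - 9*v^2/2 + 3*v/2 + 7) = 2*(v + 7)/(2*v^2 - 5*v - 7)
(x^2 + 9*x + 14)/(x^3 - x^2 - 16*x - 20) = (x + 7)/(x^2 - 3*x - 10)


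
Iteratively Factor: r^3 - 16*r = (r)*(r^2 - 16) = r*(r - 4)*(r + 4)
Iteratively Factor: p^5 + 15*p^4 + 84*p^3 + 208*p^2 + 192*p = (p + 4)*(p^4 + 11*p^3 + 40*p^2 + 48*p) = (p + 4)^2*(p^3 + 7*p^2 + 12*p) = (p + 3)*(p + 4)^2*(p^2 + 4*p) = (p + 3)*(p + 4)^3*(p)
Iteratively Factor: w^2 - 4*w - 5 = (w - 5)*(w + 1)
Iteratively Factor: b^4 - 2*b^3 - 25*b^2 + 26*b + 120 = (b - 3)*(b^3 + b^2 - 22*b - 40) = (b - 5)*(b - 3)*(b^2 + 6*b + 8) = (b - 5)*(b - 3)*(b + 2)*(b + 4)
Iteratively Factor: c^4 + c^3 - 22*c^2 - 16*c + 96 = (c - 2)*(c^3 + 3*c^2 - 16*c - 48) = (c - 2)*(c + 3)*(c^2 - 16) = (c - 4)*(c - 2)*(c + 3)*(c + 4)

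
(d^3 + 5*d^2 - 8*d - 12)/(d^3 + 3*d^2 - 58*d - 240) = (d^2 - d - 2)/(d^2 - 3*d - 40)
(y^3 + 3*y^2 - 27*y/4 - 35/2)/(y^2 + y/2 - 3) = (4*y^2 + 4*y - 35)/(2*(2*y - 3))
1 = 1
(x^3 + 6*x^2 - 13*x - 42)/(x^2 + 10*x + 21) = (x^2 - x - 6)/(x + 3)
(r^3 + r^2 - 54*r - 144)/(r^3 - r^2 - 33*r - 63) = (r^2 - 2*r - 48)/(r^2 - 4*r - 21)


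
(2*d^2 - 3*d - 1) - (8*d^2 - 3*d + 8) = -6*d^2 - 9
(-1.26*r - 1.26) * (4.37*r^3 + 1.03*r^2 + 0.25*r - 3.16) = -5.5062*r^4 - 6.804*r^3 - 1.6128*r^2 + 3.6666*r + 3.9816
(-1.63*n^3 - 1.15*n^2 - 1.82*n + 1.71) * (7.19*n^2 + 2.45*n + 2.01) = -11.7197*n^5 - 12.262*n^4 - 19.1796*n^3 + 5.5244*n^2 + 0.5313*n + 3.4371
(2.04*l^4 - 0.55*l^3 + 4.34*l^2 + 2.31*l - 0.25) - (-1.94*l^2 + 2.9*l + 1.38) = 2.04*l^4 - 0.55*l^3 + 6.28*l^2 - 0.59*l - 1.63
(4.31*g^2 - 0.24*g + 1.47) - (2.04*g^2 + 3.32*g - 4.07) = 2.27*g^2 - 3.56*g + 5.54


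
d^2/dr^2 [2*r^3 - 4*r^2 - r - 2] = 12*r - 8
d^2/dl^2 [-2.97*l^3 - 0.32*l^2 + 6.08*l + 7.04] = -17.82*l - 0.64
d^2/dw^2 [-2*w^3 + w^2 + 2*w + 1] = 2 - 12*w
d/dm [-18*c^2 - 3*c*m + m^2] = -3*c + 2*m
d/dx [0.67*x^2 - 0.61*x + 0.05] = 1.34*x - 0.61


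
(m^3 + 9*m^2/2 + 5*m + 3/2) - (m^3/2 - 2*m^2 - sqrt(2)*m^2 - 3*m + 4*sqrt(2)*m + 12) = m^3/2 + sqrt(2)*m^2 + 13*m^2/2 - 4*sqrt(2)*m + 8*m - 21/2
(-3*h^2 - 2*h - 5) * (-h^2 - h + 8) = 3*h^4 + 5*h^3 - 17*h^2 - 11*h - 40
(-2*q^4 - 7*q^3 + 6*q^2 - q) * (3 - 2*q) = 4*q^5 + 8*q^4 - 33*q^3 + 20*q^2 - 3*q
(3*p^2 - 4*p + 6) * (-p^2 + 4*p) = -3*p^4 + 16*p^3 - 22*p^2 + 24*p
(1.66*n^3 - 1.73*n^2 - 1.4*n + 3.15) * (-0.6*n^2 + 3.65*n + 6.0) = -0.996*n^5 + 7.097*n^4 + 4.4855*n^3 - 17.38*n^2 + 3.0975*n + 18.9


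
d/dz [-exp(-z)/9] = exp(-z)/9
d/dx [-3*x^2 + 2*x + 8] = 2 - 6*x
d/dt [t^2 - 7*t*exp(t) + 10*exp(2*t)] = -7*t*exp(t) + 2*t + 20*exp(2*t) - 7*exp(t)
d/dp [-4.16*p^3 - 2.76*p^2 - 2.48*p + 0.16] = -12.48*p^2 - 5.52*p - 2.48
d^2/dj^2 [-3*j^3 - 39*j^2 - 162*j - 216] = -18*j - 78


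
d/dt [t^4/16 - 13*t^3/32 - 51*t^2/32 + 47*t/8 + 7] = t^3/4 - 39*t^2/32 - 51*t/16 + 47/8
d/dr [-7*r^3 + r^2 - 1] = r*(2 - 21*r)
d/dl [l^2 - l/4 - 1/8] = 2*l - 1/4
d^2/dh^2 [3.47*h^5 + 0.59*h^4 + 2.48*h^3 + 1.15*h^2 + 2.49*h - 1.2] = 69.4*h^3 + 7.08*h^2 + 14.88*h + 2.3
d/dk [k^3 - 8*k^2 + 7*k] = 3*k^2 - 16*k + 7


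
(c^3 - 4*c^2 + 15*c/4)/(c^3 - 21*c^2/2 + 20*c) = (c - 3/2)/(c - 8)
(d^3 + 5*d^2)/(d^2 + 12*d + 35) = d^2/(d + 7)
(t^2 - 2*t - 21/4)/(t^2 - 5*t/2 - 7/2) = (t + 3/2)/(t + 1)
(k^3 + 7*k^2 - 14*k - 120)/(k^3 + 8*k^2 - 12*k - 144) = (k + 5)/(k + 6)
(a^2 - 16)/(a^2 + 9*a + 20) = (a - 4)/(a + 5)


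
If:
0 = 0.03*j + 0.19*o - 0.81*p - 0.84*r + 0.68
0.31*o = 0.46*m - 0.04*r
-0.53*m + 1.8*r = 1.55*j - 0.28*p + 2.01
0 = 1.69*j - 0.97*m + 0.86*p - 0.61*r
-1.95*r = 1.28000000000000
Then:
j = -1.46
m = -1.18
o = -1.67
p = 1.08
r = -0.66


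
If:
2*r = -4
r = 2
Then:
No Solution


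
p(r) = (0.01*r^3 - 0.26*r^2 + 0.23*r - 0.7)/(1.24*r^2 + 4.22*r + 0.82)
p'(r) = (-2.48*r - 4.22)*(0.01*r^3 - 0.26*r^2 + 0.23*r - 0.7)/(1.24*r^2 + 4.22*r + 0.82)^2 + (0.03*r^2 - 0.52*r + 0.23)/(1.24*r^2 + 4.22*r + 0.82)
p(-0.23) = 9.02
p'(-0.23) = 383.16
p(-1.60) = 0.64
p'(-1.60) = -0.35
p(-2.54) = 1.65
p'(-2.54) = -2.72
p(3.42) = -0.09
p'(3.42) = -0.00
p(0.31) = -0.29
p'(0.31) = 0.68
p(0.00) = -0.85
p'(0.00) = 4.67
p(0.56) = -0.18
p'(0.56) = 0.27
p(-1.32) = 0.57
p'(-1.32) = -0.17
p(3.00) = -0.08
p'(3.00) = -0.00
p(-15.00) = -0.45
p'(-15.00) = 0.00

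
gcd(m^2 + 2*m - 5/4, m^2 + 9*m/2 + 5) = m + 5/2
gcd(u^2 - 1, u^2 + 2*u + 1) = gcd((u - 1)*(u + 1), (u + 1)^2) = u + 1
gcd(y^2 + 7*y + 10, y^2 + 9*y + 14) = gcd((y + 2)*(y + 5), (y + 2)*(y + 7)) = y + 2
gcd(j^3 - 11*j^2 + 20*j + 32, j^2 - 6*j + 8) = j - 4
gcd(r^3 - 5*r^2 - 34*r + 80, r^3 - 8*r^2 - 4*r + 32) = r^2 - 10*r + 16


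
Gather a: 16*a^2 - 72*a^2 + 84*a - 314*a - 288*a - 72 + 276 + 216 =-56*a^2 - 518*a + 420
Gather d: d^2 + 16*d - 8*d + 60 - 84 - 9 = d^2 + 8*d - 33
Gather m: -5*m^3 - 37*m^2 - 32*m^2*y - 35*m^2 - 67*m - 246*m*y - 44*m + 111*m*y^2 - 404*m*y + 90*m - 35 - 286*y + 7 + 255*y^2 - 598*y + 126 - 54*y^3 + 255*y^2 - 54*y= -5*m^3 + m^2*(-32*y - 72) + m*(111*y^2 - 650*y - 21) - 54*y^3 + 510*y^2 - 938*y + 98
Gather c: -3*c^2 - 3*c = -3*c^2 - 3*c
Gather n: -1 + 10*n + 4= 10*n + 3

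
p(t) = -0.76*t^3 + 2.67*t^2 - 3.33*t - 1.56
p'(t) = -2.28*t^2 + 5.34*t - 3.33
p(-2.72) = 42.55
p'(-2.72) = -34.72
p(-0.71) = 2.42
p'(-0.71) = -8.27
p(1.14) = -3.01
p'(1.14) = -0.21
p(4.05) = -21.74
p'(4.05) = -19.10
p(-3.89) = 96.53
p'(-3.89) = -58.60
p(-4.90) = 168.28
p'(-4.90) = -84.24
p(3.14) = -9.22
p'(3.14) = -9.04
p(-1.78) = 17.11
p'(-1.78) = -20.06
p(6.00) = -89.58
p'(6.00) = -53.37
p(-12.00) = 1736.16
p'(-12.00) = -395.73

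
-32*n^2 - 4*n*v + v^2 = (-8*n + v)*(4*n + v)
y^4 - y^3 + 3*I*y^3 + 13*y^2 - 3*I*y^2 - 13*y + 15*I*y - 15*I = (y - 1)*(y - 3*I)*(y + I)*(y + 5*I)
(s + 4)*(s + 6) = s^2 + 10*s + 24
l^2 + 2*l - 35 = (l - 5)*(l + 7)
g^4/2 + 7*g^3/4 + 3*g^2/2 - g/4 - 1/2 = (g/2 + 1/2)*(g - 1/2)*(g + 1)*(g + 2)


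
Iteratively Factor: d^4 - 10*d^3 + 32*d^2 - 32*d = (d - 4)*(d^3 - 6*d^2 + 8*d) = (d - 4)*(d - 2)*(d^2 - 4*d) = d*(d - 4)*(d - 2)*(d - 4)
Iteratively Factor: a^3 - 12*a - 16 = (a + 2)*(a^2 - 2*a - 8) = (a - 4)*(a + 2)*(a + 2)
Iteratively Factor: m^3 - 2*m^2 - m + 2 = (m - 1)*(m^2 - m - 2) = (m - 2)*(m - 1)*(m + 1)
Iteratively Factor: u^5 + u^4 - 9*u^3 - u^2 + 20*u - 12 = (u - 1)*(u^4 + 2*u^3 - 7*u^2 - 8*u + 12) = (u - 2)*(u - 1)*(u^3 + 4*u^2 + u - 6) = (u - 2)*(u - 1)*(u + 3)*(u^2 + u - 2) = (u - 2)*(u - 1)^2*(u + 3)*(u + 2)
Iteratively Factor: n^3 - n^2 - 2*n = (n + 1)*(n^2 - 2*n) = (n - 2)*(n + 1)*(n)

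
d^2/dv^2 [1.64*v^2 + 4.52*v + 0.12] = 3.28000000000000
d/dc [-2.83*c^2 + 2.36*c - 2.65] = 2.36 - 5.66*c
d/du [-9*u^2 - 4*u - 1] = -18*u - 4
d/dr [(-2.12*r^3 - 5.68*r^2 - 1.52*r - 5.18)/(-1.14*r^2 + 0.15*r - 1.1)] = (2.4168*r^4 - 0.636000000000001*r^3 + 4.4112*r^2 + 0.685600000000003*r + 2.449)/(1.2996*r^4 - 0.342*r^3 + 2.5305*r^2 - 0.33*r + 1.21)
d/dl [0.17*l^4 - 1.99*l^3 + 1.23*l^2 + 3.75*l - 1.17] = 0.68*l^3 - 5.97*l^2 + 2.46*l + 3.75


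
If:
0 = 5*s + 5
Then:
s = -1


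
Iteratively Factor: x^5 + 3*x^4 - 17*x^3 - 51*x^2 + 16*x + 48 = (x + 1)*(x^4 + 2*x^3 - 19*x^2 - 32*x + 48) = (x + 1)*(x + 4)*(x^3 - 2*x^2 - 11*x + 12) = (x - 4)*(x + 1)*(x + 4)*(x^2 + 2*x - 3) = (x - 4)*(x - 1)*(x + 1)*(x + 4)*(x + 3)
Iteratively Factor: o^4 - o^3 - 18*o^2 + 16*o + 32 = (o - 2)*(o^3 + o^2 - 16*o - 16) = (o - 4)*(o - 2)*(o^2 + 5*o + 4) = (o - 4)*(o - 2)*(o + 1)*(o + 4)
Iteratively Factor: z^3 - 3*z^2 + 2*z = (z - 1)*(z^2 - 2*z) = z*(z - 1)*(z - 2)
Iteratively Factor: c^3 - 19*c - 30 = (c - 5)*(c^2 + 5*c + 6) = (c - 5)*(c + 3)*(c + 2)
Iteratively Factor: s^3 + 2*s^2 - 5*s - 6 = (s + 1)*(s^2 + s - 6) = (s + 1)*(s + 3)*(s - 2)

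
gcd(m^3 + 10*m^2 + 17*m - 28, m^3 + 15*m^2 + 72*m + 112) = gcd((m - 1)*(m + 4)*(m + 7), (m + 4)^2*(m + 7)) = m^2 + 11*m + 28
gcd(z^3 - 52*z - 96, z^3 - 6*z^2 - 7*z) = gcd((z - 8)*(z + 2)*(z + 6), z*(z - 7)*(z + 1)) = 1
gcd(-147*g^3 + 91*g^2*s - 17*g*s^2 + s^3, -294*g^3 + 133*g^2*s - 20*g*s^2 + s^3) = 49*g^2 - 14*g*s + s^2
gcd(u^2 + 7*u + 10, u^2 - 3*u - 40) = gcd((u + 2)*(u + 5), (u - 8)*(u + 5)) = u + 5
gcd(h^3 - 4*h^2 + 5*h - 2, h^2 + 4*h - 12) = h - 2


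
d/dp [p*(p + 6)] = 2*p + 6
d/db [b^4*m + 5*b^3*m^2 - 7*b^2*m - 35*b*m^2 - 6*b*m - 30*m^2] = m*(4*b^3 + 15*b^2*m - 14*b - 35*m - 6)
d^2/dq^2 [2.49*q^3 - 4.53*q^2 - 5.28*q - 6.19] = 14.94*q - 9.06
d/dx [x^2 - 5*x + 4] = 2*x - 5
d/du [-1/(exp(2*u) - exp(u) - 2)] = (2*exp(u) - 1)*exp(u)/(-exp(2*u) + exp(u) + 2)^2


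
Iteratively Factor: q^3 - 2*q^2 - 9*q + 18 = (q + 3)*(q^2 - 5*q + 6) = (q - 3)*(q + 3)*(q - 2)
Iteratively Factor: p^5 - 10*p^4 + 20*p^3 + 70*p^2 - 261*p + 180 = (p - 1)*(p^4 - 9*p^3 + 11*p^2 + 81*p - 180) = (p - 1)*(p + 3)*(p^3 - 12*p^2 + 47*p - 60) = (p - 3)*(p - 1)*(p + 3)*(p^2 - 9*p + 20) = (p - 5)*(p - 3)*(p - 1)*(p + 3)*(p - 4)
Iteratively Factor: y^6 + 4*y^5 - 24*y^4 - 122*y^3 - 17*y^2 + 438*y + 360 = (y - 2)*(y^5 + 6*y^4 - 12*y^3 - 146*y^2 - 309*y - 180) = (y - 2)*(y + 4)*(y^4 + 2*y^3 - 20*y^2 - 66*y - 45) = (y - 5)*(y - 2)*(y + 4)*(y^3 + 7*y^2 + 15*y + 9) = (y - 5)*(y - 2)*(y + 3)*(y + 4)*(y^2 + 4*y + 3) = (y - 5)*(y - 2)*(y + 1)*(y + 3)*(y + 4)*(y + 3)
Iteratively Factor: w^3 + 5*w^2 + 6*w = (w + 3)*(w^2 + 2*w) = (w + 2)*(w + 3)*(w)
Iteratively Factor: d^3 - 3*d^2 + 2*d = (d)*(d^2 - 3*d + 2) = d*(d - 2)*(d - 1)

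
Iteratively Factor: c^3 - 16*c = (c + 4)*(c^2 - 4*c) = c*(c + 4)*(c - 4)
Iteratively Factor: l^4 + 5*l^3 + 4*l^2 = (l)*(l^3 + 5*l^2 + 4*l) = l^2*(l^2 + 5*l + 4) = l^2*(l + 4)*(l + 1)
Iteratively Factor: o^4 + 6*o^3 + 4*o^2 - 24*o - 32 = (o + 4)*(o^3 + 2*o^2 - 4*o - 8) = (o + 2)*(o + 4)*(o^2 - 4) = (o - 2)*(o + 2)*(o + 4)*(o + 2)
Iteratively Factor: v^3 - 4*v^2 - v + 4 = (v + 1)*(v^2 - 5*v + 4) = (v - 1)*(v + 1)*(v - 4)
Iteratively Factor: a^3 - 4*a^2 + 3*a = (a - 3)*(a^2 - a) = a*(a - 3)*(a - 1)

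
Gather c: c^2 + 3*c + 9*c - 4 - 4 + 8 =c^2 + 12*c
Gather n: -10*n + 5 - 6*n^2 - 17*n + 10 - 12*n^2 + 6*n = -18*n^2 - 21*n + 15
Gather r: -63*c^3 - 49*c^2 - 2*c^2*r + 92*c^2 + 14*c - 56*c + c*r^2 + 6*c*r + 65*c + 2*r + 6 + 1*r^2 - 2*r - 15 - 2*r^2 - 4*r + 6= -63*c^3 + 43*c^2 + 23*c + r^2*(c - 1) + r*(-2*c^2 + 6*c - 4) - 3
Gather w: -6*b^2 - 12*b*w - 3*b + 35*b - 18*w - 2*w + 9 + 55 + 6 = -6*b^2 + 32*b + w*(-12*b - 20) + 70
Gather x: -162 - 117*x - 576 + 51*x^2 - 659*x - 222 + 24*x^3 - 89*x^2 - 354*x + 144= 24*x^3 - 38*x^2 - 1130*x - 816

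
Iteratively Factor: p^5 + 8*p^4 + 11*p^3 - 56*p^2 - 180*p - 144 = (p - 3)*(p^4 + 11*p^3 + 44*p^2 + 76*p + 48) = (p - 3)*(p + 4)*(p^3 + 7*p^2 + 16*p + 12) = (p - 3)*(p + 2)*(p + 4)*(p^2 + 5*p + 6) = (p - 3)*(p + 2)^2*(p + 4)*(p + 3)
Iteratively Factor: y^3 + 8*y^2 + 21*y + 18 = (y + 2)*(y^2 + 6*y + 9) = (y + 2)*(y + 3)*(y + 3)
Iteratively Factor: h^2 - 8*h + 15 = (h - 5)*(h - 3)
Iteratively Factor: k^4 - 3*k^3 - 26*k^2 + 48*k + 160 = (k - 4)*(k^3 + k^2 - 22*k - 40) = (k - 4)*(k + 4)*(k^2 - 3*k - 10) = (k - 5)*(k - 4)*(k + 4)*(k + 2)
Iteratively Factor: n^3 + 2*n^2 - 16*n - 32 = (n - 4)*(n^2 + 6*n + 8) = (n - 4)*(n + 2)*(n + 4)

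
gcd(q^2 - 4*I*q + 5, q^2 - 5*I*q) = q - 5*I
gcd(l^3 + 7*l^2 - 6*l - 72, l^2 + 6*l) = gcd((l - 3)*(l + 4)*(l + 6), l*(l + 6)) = l + 6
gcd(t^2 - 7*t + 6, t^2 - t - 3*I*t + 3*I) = t - 1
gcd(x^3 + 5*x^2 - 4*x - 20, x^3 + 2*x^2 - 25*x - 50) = x^2 + 7*x + 10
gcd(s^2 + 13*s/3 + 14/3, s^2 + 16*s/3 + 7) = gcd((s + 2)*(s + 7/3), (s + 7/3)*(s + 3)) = s + 7/3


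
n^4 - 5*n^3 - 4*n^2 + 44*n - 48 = (n - 4)*(n - 2)^2*(n + 3)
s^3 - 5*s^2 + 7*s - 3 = (s - 3)*(s - 1)^2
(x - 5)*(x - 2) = x^2 - 7*x + 10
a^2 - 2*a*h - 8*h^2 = (a - 4*h)*(a + 2*h)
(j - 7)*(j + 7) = j^2 - 49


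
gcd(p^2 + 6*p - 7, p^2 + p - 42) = p + 7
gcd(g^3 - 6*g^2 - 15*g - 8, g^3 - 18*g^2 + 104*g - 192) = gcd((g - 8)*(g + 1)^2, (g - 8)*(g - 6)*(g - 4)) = g - 8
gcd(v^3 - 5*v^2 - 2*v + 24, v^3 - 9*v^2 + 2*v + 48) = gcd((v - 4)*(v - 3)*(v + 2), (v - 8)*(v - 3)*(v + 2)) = v^2 - v - 6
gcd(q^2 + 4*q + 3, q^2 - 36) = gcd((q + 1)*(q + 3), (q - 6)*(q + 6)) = 1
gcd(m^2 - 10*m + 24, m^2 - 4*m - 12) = m - 6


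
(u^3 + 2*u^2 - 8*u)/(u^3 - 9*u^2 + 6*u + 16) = u*(u + 4)/(u^2 - 7*u - 8)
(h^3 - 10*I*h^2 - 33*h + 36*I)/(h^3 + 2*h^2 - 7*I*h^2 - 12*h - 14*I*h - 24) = (h - 3*I)/(h + 2)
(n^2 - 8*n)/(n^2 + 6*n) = (n - 8)/(n + 6)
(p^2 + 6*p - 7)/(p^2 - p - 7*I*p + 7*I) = (p + 7)/(p - 7*I)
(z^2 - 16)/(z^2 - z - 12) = (z + 4)/(z + 3)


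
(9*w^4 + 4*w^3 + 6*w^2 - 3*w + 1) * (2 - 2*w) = -18*w^5 + 10*w^4 - 4*w^3 + 18*w^2 - 8*w + 2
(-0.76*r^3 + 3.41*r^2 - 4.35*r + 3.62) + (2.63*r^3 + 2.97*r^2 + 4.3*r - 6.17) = 1.87*r^3 + 6.38*r^2 - 0.0499999999999998*r - 2.55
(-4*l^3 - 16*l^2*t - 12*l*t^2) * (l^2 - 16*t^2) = -4*l^5 - 16*l^4*t + 52*l^3*t^2 + 256*l^2*t^3 + 192*l*t^4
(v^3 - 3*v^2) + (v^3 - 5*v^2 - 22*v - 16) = 2*v^3 - 8*v^2 - 22*v - 16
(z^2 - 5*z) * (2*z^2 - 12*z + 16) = 2*z^4 - 22*z^3 + 76*z^2 - 80*z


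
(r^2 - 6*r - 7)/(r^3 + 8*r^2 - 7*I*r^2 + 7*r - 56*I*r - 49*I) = (r - 7)/(r^2 + 7*r*(1 - I) - 49*I)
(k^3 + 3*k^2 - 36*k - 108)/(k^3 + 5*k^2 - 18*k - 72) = (k - 6)/(k - 4)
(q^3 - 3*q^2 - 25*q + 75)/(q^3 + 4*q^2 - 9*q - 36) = (q^2 - 25)/(q^2 + 7*q + 12)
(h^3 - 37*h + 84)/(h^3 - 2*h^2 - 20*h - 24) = (-h^3 + 37*h - 84)/(-h^3 + 2*h^2 + 20*h + 24)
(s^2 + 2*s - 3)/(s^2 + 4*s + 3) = (s - 1)/(s + 1)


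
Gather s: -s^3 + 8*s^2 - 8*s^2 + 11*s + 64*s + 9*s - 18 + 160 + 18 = -s^3 + 84*s + 160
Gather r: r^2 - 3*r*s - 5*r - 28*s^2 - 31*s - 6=r^2 + r*(-3*s - 5) - 28*s^2 - 31*s - 6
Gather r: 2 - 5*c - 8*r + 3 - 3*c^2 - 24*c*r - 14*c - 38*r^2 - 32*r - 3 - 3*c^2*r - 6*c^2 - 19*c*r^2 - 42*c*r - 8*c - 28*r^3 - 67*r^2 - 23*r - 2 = -9*c^2 - 27*c - 28*r^3 + r^2*(-19*c - 105) + r*(-3*c^2 - 66*c - 63)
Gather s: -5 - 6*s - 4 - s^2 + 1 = -s^2 - 6*s - 8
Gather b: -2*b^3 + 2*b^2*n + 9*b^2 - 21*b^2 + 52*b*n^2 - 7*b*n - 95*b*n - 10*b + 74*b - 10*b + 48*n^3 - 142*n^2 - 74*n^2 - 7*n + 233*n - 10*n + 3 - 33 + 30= -2*b^3 + b^2*(2*n - 12) + b*(52*n^2 - 102*n + 54) + 48*n^3 - 216*n^2 + 216*n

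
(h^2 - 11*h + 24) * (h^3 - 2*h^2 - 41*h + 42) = h^5 - 13*h^4 + 5*h^3 + 445*h^2 - 1446*h + 1008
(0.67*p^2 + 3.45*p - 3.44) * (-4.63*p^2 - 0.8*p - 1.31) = -3.1021*p^4 - 16.5095*p^3 + 12.2895*p^2 - 1.7675*p + 4.5064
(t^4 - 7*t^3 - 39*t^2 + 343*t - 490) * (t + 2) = t^5 - 5*t^4 - 53*t^3 + 265*t^2 + 196*t - 980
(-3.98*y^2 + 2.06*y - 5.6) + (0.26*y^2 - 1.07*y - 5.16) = -3.72*y^2 + 0.99*y - 10.76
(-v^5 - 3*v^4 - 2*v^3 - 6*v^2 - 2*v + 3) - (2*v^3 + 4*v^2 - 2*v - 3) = -v^5 - 3*v^4 - 4*v^3 - 10*v^2 + 6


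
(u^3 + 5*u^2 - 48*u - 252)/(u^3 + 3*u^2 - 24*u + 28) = (u^3 + 5*u^2 - 48*u - 252)/(u^3 + 3*u^2 - 24*u + 28)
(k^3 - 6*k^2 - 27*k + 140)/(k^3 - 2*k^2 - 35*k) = (k - 4)/k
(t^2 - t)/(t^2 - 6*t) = (t - 1)/(t - 6)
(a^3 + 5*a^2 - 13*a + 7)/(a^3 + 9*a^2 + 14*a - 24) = (a^2 + 6*a - 7)/(a^2 + 10*a + 24)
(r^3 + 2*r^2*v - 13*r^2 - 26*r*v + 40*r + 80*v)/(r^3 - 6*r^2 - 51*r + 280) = (r + 2*v)/(r + 7)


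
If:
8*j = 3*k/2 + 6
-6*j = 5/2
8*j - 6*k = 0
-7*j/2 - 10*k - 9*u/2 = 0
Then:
No Solution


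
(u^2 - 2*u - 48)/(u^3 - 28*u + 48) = (u - 8)/(u^2 - 6*u + 8)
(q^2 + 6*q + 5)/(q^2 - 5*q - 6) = (q + 5)/(q - 6)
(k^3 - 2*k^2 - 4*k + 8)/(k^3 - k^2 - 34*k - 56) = (k^2 - 4*k + 4)/(k^2 - 3*k - 28)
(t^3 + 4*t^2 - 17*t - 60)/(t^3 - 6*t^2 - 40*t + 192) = (t^2 + 8*t + 15)/(t^2 - 2*t - 48)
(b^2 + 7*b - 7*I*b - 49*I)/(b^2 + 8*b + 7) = (b - 7*I)/(b + 1)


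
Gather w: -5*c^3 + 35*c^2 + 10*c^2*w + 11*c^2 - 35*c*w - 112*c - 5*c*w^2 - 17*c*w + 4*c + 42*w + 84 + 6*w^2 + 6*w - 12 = -5*c^3 + 46*c^2 - 108*c + w^2*(6 - 5*c) + w*(10*c^2 - 52*c + 48) + 72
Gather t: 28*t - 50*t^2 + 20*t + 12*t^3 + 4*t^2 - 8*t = 12*t^3 - 46*t^2 + 40*t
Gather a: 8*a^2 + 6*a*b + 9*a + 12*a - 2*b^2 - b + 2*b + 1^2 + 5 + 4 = 8*a^2 + a*(6*b + 21) - 2*b^2 + b + 10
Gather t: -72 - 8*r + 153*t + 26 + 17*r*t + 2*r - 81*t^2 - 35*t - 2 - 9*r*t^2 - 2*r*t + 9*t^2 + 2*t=-6*r + t^2*(-9*r - 72) + t*(15*r + 120) - 48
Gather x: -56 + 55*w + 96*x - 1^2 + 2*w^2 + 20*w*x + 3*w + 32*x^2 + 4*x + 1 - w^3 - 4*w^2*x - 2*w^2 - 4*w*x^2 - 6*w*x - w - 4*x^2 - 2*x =-w^3 + 57*w + x^2*(28 - 4*w) + x*(-4*w^2 + 14*w + 98) - 56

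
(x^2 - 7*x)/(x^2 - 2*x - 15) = x*(7 - x)/(-x^2 + 2*x + 15)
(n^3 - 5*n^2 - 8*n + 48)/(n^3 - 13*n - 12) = (n - 4)/(n + 1)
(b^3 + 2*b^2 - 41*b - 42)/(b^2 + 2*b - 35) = (b^2 - 5*b - 6)/(b - 5)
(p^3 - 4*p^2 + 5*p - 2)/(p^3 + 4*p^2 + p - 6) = (p^2 - 3*p + 2)/(p^2 + 5*p + 6)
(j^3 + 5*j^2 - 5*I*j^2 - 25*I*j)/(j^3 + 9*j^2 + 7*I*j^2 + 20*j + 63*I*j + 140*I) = j*(j - 5*I)/(j^2 + j*(4 + 7*I) + 28*I)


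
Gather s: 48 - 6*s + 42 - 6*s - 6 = 84 - 12*s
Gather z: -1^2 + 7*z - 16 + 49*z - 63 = 56*z - 80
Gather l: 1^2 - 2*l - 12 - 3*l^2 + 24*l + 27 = -3*l^2 + 22*l + 16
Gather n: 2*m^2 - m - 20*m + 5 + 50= 2*m^2 - 21*m + 55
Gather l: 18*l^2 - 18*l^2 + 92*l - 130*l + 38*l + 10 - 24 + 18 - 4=0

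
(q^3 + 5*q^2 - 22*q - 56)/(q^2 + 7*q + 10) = (q^2 + 3*q - 28)/(q + 5)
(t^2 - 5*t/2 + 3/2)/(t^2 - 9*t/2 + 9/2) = (t - 1)/(t - 3)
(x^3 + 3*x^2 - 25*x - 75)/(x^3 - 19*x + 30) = (x^2 - 2*x - 15)/(x^2 - 5*x + 6)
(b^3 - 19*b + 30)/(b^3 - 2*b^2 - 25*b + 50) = (b - 3)/(b - 5)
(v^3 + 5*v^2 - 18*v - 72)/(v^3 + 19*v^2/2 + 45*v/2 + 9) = 2*(v - 4)/(2*v + 1)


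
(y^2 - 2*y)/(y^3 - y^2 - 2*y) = 1/(y + 1)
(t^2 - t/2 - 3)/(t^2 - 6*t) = (t^2 - t/2 - 3)/(t*(t - 6))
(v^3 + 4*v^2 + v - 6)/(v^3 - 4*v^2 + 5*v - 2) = (v^2 + 5*v + 6)/(v^2 - 3*v + 2)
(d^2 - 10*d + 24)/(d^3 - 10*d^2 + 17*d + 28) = (d - 6)/(d^2 - 6*d - 7)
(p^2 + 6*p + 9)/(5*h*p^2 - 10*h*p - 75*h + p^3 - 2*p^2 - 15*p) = (p + 3)/(5*h*p - 25*h + p^2 - 5*p)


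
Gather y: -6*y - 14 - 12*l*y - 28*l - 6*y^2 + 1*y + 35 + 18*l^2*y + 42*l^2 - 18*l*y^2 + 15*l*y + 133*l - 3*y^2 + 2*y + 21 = 42*l^2 + 105*l + y^2*(-18*l - 9) + y*(18*l^2 + 3*l - 3) + 42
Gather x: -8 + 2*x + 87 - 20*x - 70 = 9 - 18*x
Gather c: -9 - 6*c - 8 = -6*c - 17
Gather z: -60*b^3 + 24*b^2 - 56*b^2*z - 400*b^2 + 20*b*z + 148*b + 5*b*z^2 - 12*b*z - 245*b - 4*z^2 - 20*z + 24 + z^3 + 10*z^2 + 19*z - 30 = -60*b^3 - 376*b^2 - 97*b + z^3 + z^2*(5*b + 6) + z*(-56*b^2 + 8*b - 1) - 6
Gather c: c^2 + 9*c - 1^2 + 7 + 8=c^2 + 9*c + 14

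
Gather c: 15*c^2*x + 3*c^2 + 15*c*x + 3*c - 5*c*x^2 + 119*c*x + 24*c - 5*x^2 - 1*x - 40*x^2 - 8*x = c^2*(15*x + 3) + c*(-5*x^2 + 134*x + 27) - 45*x^2 - 9*x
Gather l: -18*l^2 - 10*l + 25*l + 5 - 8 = -18*l^2 + 15*l - 3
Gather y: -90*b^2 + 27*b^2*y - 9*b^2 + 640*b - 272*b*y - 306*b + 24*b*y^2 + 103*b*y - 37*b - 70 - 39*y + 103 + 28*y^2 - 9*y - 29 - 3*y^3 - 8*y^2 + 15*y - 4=-99*b^2 + 297*b - 3*y^3 + y^2*(24*b + 20) + y*(27*b^2 - 169*b - 33)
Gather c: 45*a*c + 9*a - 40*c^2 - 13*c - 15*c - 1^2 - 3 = 9*a - 40*c^2 + c*(45*a - 28) - 4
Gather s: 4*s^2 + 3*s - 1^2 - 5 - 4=4*s^2 + 3*s - 10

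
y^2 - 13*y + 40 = (y - 8)*(y - 5)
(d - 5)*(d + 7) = d^2 + 2*d - 35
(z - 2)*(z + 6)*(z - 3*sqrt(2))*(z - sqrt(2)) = z^4 - 4*sqrt(2)*z^3 + 4*z^3 - 16*sqrt(2)*z^2 - 6*z^2 + 24*z + 48*sqrt(2)*z - 72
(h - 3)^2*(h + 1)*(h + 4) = h^4 - h^3 - 17*h^2 + 21*h + 36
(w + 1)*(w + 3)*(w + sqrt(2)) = w^3 + sqrt(2)*w^2 + 4*w^2 + 3*w + 4*sqrt(2)*w + 3*sqrt(2)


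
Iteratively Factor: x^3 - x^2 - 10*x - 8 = (x + 2)*(x^2 - 3*x - 4) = (x + 1)*(x + 2)*(x - 4)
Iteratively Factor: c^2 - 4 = (c + 2)*(c - 2)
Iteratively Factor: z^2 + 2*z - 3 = (z + 3)*(z - 1)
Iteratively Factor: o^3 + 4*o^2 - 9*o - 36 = (o + 4)*(o^2 - 9) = (o - 3)*(o + 4)*(o + 3)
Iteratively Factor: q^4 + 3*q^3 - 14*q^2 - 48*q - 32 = (q + 1)*(q^3 + 2*q^2 - 16*q - 32) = (q + 1)*(q + 2)*(q^2 - 16) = (q - 4)*(q + 1)*(q + 2)*(q + 4)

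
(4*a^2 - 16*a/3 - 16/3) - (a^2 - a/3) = 3*a^2 - 5*a - 16/3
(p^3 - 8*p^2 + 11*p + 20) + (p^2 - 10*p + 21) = p^3 - 7*p^2 + p + 41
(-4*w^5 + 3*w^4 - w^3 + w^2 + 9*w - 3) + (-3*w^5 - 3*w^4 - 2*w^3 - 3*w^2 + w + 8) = -7*w^5 - 3*w^3 - 2*w^2 + 10*w + 5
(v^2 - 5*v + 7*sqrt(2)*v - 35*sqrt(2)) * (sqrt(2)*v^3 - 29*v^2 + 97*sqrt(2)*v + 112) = sqrt(2)*v^5 - 15*v^4 - 5*sqrt(2)*v^4 - 106*sqrt(2)*v^3 + 75*v^3 + 530*sqrt(2)*v^2 + 1470*v^2 - 7350*v + 784*sqrt(2)*v - 3920*sqrt(2)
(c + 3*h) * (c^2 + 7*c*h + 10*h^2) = c^3 + 10*c^2*h + 31*c*h^2 + 30*h^3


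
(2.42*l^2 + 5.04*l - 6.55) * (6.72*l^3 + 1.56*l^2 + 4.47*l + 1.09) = 16.2624*l^5 + 37.644*l^4 - 25.3362*l^3 + 14.9486*l^2 - 23.7849*l - 7.1395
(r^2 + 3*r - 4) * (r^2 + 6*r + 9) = r^4 + 9*r^3 + 23*r^2 + 3*r - 36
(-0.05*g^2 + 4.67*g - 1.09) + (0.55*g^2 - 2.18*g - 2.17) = 0.5*g^2 + 2.49*g - 3.26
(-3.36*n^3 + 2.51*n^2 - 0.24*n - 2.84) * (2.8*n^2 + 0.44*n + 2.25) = -9.408*n^5 + 5.5496*n^4 - 7.1276*n^3 - 2.4101*n^2 - 1.7896*n - 6.39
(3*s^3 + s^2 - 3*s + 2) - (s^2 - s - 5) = 3*s^3 - 2*s + 7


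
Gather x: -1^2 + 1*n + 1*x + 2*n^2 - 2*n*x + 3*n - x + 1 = 2*n^2 - 2*n*x + 4*n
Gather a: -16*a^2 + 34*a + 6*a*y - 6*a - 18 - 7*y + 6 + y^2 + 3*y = -16*a^2 + a*(6*y + 28) + y^2 - 4*y - 12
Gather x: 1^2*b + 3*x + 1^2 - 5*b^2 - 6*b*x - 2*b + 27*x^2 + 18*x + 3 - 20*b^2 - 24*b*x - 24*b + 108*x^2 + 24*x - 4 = -25*b^2 - 25*b + 135*x^2 + x*(45 - 30*b)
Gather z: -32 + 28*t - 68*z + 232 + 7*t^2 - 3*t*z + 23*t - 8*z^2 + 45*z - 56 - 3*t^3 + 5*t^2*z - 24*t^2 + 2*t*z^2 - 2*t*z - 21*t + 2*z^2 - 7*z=-3*t^3 - 17*t^2 + 30*t + z^2*(2*t - 6) + z*(5*t^2 - 5*t - 30) + 144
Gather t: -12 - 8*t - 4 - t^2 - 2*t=-t^2 - 10*t - 16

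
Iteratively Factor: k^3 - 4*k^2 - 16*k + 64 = (k - 4)*(k^2 - 16) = (k - 4)*(k + 4)*(k - 4)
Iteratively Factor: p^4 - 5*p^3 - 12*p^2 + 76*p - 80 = (p - 2)*(p^3 - 3*p^2 - 18*p + 40) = (p - 2)^2*(p^2 - p - 20) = (p - 2)^2*(p + 4)*(p - 5)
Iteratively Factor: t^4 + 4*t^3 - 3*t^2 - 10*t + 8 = (t - 1)*(t^3 + 5*t^2 + 2*t - 8) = (t - 1)^2*(t^2 + 6*t + 8) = (t - 1)^2*(t + 2)*(t + 4)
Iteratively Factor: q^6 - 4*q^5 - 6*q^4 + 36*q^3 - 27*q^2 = (q - 3)*(q^5 - q^4 - 9*q^3 + 9*q^2) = q*(q - 3)*(q^4 - q^3 - 9*q^2 + 9*q) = q^2*(q - 3)*(q^3 - q^2 - 9*q + 9) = q^2*(q - 3)*(q - 1)*(q^2 - 9) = q^2*(q - 3)*(q - 1)*(q + 3)*(q - 3)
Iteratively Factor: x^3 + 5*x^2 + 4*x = (x)*(x^2 + 5*x + 4) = x*(x + 4)*(x + 1)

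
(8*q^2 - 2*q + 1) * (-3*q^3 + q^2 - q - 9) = -24*q^5 + 14*q^4 - 13*q^3 - 69*q^2 + 17*q - 9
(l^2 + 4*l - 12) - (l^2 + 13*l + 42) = -9*l - 54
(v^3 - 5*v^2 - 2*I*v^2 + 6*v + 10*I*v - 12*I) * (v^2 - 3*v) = v^5 - 8*v^4 - 2*I*v^4 + 21*v^3 + 16*I*v^3 - 18*v^2 - 42*I*v^2 + 36*I*v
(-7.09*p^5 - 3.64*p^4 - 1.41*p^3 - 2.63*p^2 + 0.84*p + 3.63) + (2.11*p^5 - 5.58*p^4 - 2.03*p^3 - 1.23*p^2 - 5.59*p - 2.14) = -4.98*p^5 - 9.22*p^4 - 3.44*p^3 - 3.86*p^2 - 4.75*p + 1.49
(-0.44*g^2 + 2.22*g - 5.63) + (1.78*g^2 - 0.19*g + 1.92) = 1.34*g^2 + 2.03*g - 3.71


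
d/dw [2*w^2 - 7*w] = 4*w - 7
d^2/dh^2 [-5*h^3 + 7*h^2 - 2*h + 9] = 14 - 30*h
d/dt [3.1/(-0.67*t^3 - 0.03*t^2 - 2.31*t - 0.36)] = (6.231*t^2 + 0.186*t + 7.161)/(0.67*t^3 + 0.03*t^2 + 2.31*t + 0.36)^2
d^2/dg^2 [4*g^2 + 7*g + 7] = 8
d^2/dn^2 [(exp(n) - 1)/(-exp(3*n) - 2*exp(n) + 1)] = (2*(1 - exp(n))*(3*exp(2*n) + 2)^2*exp(n) + (-(1 - exp(n))*(9*exp(2*n) + 2) + (6*exp(2*n) + 4)*exp(n))*(exp(3*n) + 2*exp(n) - 1) - (exp(3*n) + 2*exp(n) - 1)^2)*exp(n)/(exp(3*n) + 2*exp(n) - 1)^3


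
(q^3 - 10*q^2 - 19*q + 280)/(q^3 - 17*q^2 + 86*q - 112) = (q + 5)/(q - 2)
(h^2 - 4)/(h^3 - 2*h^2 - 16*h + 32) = (h + 2)/(h^2 - 16)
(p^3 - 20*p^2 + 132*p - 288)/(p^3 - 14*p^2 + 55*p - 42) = (p^2 - 14*p + 48)/(p^2 - 8*p + 7)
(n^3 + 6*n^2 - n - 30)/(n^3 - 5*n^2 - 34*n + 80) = (n + 3)/(n - 8)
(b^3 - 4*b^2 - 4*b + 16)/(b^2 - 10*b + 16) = (b^2 - 2*b - 8)/(b - 8)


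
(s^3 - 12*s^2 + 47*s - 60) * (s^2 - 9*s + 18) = s^5 - 21*s^4 + 173*s^3 - 699*s^2 + 1386*s - 1080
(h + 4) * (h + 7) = h^2 + 11*h + 28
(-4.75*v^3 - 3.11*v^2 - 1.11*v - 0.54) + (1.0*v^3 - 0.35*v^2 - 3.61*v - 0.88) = -3.75*v^3 - 3.46*v^2 - 4.72*v - 1.42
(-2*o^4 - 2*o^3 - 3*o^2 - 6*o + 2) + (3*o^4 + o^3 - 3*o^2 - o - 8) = o^4 - o^3 - 6*o^2 - 7*o - 6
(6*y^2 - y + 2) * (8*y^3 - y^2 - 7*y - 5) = 48*y^5 - 14*y^4 - 25*y^3 - 25*y^2 - 9*y - 10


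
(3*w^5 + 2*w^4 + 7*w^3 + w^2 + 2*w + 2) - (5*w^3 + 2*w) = 3*w^5 + 2*w^4 + 2*w^3 + w^2 + 2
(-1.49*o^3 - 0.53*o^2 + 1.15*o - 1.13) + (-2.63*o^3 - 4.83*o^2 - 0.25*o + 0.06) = -4.12*o^3 - 5.36*o^2 + 0.9*o - 1.07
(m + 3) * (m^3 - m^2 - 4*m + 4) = m^4 + 2*m^3 - 7*m^2 - 8*m + 12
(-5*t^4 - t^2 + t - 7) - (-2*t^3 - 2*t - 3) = -5*t^4 + 2*t^3 - t^2 + 3*t - 4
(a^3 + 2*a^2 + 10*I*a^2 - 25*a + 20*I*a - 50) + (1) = a^3 + 2*a^2 + 10*I*a^2 - 25*a + 20*I*a - 49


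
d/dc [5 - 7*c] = -7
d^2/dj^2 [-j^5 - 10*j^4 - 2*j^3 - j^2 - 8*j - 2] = -20*j^3 - 120*j^2 - 12*j - 2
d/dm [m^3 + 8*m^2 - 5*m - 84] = 3*m^2 + 16*m - 5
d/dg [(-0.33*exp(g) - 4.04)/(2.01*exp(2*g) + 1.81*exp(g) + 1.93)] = (0.6633*exp(2*g) + 16.2408*exp(g) + 6.6755)*exp(g)/(4.0401*exp(4*g) + 7.2762*exp(3*g) + 11.0347*exp(2*g) + 6.9866*exp(g) + 3.7249)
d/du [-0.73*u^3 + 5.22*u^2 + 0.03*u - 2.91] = -2.19*u^2 + 10.44*u + 0.03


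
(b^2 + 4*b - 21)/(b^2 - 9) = (b + 7)/(b + 3)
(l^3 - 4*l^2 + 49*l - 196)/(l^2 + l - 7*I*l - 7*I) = (l^2 + l*(-4 + 7*I) - 28*I)/(l + 1)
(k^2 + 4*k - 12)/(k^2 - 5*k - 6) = (-k^2 - 4*k + 12)/(-k^2 + 5*k + 6)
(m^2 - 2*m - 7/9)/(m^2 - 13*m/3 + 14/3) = (m + 1/3)/(m - 2)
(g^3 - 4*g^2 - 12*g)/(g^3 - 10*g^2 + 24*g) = (g + 2)/(g - 4)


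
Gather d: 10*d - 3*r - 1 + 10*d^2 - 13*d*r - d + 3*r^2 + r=10*d^2 + d*(9 - 13*r) + 3*r^2 - 2*r - 1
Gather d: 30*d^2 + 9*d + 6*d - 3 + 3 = 30*d^2 + 15*d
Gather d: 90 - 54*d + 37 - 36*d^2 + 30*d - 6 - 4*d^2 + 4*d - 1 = -40*d^2 - 20*d + 120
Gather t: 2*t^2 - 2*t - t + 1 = 2*t^2 - 3*t + 1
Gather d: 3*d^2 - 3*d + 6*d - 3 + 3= 3*d^2 + 3*d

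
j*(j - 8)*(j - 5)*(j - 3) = j^4 - 16*j^3 + 79*j^2 - 120*j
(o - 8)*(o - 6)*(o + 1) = o^3 - 13*o^2 + 34*o + 48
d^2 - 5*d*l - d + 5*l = (d - 1)*(d - 5*l)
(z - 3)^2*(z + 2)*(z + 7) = z^4 + 3*z^3 - 31*z^2 - 3*z + 126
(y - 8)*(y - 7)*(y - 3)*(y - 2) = y^4 - 20*y^3 + 137*y^2 - 370*y + 336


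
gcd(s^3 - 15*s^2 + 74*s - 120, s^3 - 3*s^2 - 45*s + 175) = s - 5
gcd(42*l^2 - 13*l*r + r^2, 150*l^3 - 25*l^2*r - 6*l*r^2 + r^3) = -6*l + r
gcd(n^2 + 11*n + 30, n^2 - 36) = n + 6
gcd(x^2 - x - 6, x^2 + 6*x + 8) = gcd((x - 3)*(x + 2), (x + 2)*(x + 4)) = x + 2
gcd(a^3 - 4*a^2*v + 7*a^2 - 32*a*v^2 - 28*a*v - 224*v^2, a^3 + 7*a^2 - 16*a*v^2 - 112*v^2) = a^2 + 4*a*v + 7*a + 28*v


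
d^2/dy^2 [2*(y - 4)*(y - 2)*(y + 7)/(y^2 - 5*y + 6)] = -40/(y^3 - 9*y^2 + 27*y - 27)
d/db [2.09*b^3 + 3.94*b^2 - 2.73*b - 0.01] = 6.27*b^2 + 7.88*b - 2.73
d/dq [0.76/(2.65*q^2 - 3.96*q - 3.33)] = (3.0096 - 4.028*q)/(-2.65*q^2 + 3.96*q + 3.33)^2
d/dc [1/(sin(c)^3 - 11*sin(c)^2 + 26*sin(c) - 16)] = (-3*sin(c)^2 + 22*sin(c) - 26)*cos(c)/(sin(c)^3 - 11*sin(c)^2 + 26*sin(c) - 16)^2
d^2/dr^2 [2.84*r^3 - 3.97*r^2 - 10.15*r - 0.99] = 17.04*r - 7.94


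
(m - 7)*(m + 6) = m^2 - m - 42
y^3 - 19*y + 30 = (y - 3)*(y - 2)*(y + 5)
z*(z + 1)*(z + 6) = z^3 + 7*z^2 + 6*z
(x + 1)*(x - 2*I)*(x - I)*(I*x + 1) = I*x^4 + 4*x^3 + I*x^3 + 4*x^2 - 5*I*x^2 - 2*x - 5*I*x - 2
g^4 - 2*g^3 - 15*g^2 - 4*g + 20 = (g - 5)*(g - 1)*(g + 2)^2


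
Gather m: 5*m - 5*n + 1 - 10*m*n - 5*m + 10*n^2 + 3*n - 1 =-10*m*n + 10*n^2 - 2*n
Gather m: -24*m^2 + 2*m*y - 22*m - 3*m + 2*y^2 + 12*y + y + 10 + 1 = -24*m^2 + m*(2*y - 25) + 2*y^2 + 13*y + 11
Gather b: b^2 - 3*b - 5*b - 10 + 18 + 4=b^2 - 8*b + 12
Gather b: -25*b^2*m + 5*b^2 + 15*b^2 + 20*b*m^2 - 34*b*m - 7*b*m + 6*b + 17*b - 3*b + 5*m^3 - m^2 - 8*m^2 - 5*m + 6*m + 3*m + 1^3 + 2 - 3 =b^2*(20 - 25*m) + b*(20*m^2 - 41*m + 20) + 5*m^3 - 9*m^2 + 4*m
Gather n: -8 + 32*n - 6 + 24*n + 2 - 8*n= 48*n - 12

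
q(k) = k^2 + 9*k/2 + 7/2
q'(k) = 2*k + 9/2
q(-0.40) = 1.86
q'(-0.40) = 3.70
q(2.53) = 21.29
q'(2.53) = 9.56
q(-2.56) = -1.47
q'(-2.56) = -0.62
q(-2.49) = -1.50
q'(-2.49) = -0.48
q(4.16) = 39.53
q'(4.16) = 12.82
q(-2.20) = -1.56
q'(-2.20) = 0.10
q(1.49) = 12.43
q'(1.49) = 7.48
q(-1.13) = -0.31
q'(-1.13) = 2.24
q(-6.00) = 12.50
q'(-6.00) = -7.50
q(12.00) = 201.50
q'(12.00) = 28.50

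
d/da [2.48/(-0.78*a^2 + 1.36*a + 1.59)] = (3.8688*a - 3.3728)/(-0.78*a^2 + 1.36*a + 1.59)^2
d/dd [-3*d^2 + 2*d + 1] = 2 - 6*d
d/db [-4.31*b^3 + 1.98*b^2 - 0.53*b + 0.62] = -12.93*b^2 + 3.96*b - 0.53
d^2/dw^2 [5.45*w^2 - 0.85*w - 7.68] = 10.9000000000000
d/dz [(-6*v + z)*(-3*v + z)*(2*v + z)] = z*(-14*v + 3*z)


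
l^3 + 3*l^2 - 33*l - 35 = (l - 5)*(l + 1)*(l + 7)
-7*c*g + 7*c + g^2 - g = (-7*c + g)*(g - 1)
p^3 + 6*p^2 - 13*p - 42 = (p - 3)*(p + 2)*(p + 7)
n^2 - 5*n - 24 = (n - 8)*(n + 3)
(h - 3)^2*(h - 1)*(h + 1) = h^4 - 6*h^3 + 8*h^2 + 6*h - 9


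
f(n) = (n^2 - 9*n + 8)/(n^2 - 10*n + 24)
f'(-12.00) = -0.00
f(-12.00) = 0.90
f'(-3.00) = -0.06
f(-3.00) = 0.70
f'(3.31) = -11.91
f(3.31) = -5.84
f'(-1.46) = -0.11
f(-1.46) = 0.57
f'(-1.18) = -0.13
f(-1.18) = 0.54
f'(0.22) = -0.27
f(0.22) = 0.28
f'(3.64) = -45.40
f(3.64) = -13.55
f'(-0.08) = -0.23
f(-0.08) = 0.35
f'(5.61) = 30.56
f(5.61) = 17.55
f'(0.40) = -0.30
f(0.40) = 0.23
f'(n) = (10 - 2*n)*(n^2 - 9*n + 8)/(n^2 - 10*n + 24)^2 + (2*n - 9)/(n^2 - 10*n + 24) = (-n^2 + 32*n - 136)/(n^4 - 20*n^3 + 148*n^2 - 480*n + 576)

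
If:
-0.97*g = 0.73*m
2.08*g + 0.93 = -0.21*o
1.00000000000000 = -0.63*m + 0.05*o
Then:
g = 3.57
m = -4.75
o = -39.81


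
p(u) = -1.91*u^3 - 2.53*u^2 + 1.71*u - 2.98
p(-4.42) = 104.96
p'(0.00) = 1.71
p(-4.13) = 81.35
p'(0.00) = 1.71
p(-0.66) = -4.66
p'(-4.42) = -87.87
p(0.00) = -2.98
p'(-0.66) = 2.55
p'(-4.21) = -78.55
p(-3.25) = 30.31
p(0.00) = -2.98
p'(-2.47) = -20.75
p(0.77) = -4.04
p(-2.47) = 6.14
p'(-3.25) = -42.37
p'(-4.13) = -75.13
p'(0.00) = 1.71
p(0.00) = -2.98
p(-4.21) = 87.50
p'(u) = -5.73*u^2 - 5.06*u + 1.71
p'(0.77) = -5.58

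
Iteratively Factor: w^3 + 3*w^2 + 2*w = (w + 2)*(w^2 + w) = w*(w + 2)*(w + 1)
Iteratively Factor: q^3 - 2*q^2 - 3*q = (q)*(q^2 - 2*q - 3) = q*(q - 3)*(q + 1)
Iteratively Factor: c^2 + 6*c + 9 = (c + 3)*(c + 3)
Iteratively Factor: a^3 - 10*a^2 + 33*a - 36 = (a - 4)*(a^2 - 6*a + 9) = (a - 4)*(a - 3)*(a - 3)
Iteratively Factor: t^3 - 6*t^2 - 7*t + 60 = (t - 5)*(t^2 - t - 12) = (t - 5)*(t - 4)*(t + 3)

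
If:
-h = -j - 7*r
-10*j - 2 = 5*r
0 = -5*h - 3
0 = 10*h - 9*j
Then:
No Solution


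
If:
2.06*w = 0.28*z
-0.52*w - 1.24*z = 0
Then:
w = 0.00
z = 0.00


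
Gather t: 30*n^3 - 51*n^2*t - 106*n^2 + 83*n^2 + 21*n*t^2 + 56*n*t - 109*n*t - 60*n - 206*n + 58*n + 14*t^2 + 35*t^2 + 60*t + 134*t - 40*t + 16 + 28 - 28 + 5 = 30*n^3 - 23*n^2 - 208*n + t^2*(21*n + 49) + t*(-51*n^2 - 53*n + 154) + 21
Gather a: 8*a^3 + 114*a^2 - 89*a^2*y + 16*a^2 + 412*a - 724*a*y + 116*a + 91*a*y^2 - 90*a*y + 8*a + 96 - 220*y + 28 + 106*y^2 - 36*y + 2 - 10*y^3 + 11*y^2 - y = 8*a^3 + a^2*(130 - 89*y) + a*(91*y^2 - 814*y + 536) - 10*y^3 + 117*y^2 - 257*y + 126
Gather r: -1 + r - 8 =r - 9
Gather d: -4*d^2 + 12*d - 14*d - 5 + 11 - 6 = -4*d^2 - 2*d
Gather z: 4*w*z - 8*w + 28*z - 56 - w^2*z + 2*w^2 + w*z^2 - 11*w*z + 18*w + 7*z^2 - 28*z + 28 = 2*w^2 + 10*w + z^2*(w + 7) + z*(-w^2 - 7*w) - 28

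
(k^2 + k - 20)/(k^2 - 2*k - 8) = (k + 5)/(k + 2)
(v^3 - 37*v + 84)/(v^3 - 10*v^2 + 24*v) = (v^2 + 4*v - 21)/(v*(v - 6))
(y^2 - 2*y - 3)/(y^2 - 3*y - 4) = (y - 3)/(y - 4)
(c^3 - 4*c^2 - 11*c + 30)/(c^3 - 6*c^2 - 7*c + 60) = (c - 2)/(c - 4)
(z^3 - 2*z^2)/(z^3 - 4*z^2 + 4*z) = z/(z - 2)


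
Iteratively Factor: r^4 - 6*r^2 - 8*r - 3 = (r - 3)*(r^3 + 3*r^2 + 3*r + 1) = (r - 3)*(r + 1)*(r^2 + 2*r + 1) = (r - 3)*(r + 1)^2*(r + 1)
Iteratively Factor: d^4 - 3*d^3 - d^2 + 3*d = (d)*(d^3 - 3*d^2 - d + 3) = d*(d - 3)*(d^2 - 1) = d*(d - 3)*(d - 1)*(d + 1)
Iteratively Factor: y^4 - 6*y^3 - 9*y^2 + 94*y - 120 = (y + 4)*(y^3 - 10*y^2 + 31*y - 30) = (y - 2)*(y + 4)*(y^2 - 8*y + 15) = (y - 5)*(y - 2)*(y + 4)*(y - 3)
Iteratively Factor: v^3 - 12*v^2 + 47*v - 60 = (v - 4)*(v^2 - 8*v + 15) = (v - 4)*(v - 3)*(v - 5)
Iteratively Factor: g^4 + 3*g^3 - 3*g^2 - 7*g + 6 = (g - 1)*(g^3 + 4*g^2 + g - 6) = (g - 1)*(g + 2)*(g^2 + 2*g - 3) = (g - 1)*(g + 2)*(g + 3)*(g - 1)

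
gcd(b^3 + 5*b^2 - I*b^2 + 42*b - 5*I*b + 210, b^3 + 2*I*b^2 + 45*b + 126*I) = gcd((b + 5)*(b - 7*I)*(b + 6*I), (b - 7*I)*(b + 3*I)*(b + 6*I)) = b^2 - I*b + 42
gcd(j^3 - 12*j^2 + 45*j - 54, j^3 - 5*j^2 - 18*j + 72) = j^2 - 9*j + 18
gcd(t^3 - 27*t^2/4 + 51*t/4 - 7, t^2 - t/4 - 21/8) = t - 7/4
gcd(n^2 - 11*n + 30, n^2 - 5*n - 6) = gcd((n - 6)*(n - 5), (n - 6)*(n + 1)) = n - 6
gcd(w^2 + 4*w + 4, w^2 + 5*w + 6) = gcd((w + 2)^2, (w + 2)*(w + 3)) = w + 2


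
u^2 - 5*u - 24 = (u - 8)*(u + 3)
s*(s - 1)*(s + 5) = s^3 + 4*s^2 - 5*s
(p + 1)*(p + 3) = p^2 + 4*p + 3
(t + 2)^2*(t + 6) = t^3 + 10*t^2 + 28*t + 24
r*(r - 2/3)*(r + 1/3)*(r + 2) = r^4 + 5*r^3/3 - 8*r^2/9 - 4*r/9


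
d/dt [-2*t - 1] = -2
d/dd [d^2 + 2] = 2*d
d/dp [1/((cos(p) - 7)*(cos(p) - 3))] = 2*(cos(p) - 5)*sin(p)/((cos(p) - 7)^2*(cos(p) - 3)^2)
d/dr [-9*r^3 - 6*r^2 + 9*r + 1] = -27*r^2 - 12*r + 9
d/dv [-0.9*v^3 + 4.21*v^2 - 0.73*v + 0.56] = -2.7*v^2 + 8.42*v - 0.73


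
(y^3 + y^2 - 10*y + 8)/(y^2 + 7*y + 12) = (y^2 - 3*y + 2)/(y + 3)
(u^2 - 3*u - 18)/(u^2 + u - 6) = (u - 6)/(u - 2)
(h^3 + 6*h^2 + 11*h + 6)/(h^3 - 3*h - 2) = (h^2 + 5*h + 6)/(h^2 - h - 2)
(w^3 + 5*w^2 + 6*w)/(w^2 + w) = (w^2 + 5*w + 6)/(w + 1)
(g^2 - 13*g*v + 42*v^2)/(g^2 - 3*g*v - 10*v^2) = (-g^2 + 13*g*v - 42*v^2)/(-g^2 + 3*g*v + 10*v^2)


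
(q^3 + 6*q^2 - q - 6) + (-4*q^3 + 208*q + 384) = -3*q^3 + 6*q^2 + 207*q + 378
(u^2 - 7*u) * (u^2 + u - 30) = u^4 - 6*u^3 - 37*u^2 + 210*u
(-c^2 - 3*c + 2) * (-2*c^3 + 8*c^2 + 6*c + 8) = 2*c^5 - 2*c^4 - 34*c^3 - 10*c^2 - 12*c + 16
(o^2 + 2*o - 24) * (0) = 0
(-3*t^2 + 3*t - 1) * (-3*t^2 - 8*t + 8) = 9*t^4 + 15*t^3 - 45*t^2 + 32*t - 8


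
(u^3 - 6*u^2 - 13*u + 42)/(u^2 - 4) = (u^2 - 4*u - 21)/(u + 2)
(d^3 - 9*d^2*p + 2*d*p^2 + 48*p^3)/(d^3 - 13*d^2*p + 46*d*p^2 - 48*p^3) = (-d - 2*p)/(-d + 2*p)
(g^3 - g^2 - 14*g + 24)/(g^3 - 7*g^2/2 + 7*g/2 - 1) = 2*(g^2 + g - 12)/(2*g^2 - 3*g + 1)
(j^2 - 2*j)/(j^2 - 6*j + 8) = j/(j - 4)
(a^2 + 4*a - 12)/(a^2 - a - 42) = (a - 2)/(a - 7)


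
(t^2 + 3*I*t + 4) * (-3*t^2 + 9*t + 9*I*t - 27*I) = -3*t^4 + 9*t^3 - 39*t^2 + 117*t + 36*I*t - 108*I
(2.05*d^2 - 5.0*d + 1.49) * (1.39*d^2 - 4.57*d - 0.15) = 2.8495*d^4 - 16.3185*d^3 + 24.6136*d^2 - 6.0593*d - 0.2235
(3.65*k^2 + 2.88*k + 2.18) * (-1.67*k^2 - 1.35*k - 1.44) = -6.0955*k^4 - 9.7371*k^3 - 12.7846*k^2 - 7.0902*k - 3.1392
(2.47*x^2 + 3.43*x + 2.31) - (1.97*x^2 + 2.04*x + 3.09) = 0.5*x^2 + 1.39*x - 0.78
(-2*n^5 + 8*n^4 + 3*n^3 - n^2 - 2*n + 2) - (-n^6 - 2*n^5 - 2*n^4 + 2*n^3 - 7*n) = n^6 + 10*n^4 + n^3 - n^2 + 5*n + 2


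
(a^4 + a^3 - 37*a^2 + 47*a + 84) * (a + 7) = a^5 + 8*a^4 - 30*a^3 - 212*a^2 + 413*a + 588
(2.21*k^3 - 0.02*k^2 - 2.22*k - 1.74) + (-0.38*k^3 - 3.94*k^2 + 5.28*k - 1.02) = 1.83*k^3 - 3.96*k^2 + 3.06*k - 2.76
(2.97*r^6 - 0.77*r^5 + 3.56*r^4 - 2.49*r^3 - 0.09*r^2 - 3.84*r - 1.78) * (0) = 0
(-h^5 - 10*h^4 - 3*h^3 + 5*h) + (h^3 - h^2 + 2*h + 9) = -h^5 - 10*h^4 - 2*h^3 - h^2 + 7*h + 9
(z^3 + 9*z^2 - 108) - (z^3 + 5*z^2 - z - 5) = 4*z^2 + z - 103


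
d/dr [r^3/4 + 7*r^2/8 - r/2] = 3*r^2/4 + 7*r/4 - 1/2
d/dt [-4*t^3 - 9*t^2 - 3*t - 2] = -12*t^2 - 18*t - 3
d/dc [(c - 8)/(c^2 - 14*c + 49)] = (9 - c)/(c^3 - 21*c^2 + 147*c - 343)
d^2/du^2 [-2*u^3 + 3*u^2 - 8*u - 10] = 6 - 12*u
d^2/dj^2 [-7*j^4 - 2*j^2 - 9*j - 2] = -84*j^2 - 4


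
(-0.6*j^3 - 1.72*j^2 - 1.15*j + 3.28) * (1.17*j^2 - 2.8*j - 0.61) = -0.702*j^5 - 0.3324*j^4 + 3.8365*j^3 + 8.1068*j^2 - 8.4825*j - 2.0008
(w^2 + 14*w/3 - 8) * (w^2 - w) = w^4 + 11*w^3/3 - 38*w^2/3 + 8*w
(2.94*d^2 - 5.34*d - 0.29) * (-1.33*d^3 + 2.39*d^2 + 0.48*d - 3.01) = -3.9102*d^5 + 14.1288*d^4 - 10.9657*d^3 - 12.1057*d^2 + 15.9342*d + 0.8729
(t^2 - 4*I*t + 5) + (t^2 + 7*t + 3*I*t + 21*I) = 2*t^2 + 7*t - I*t + 5 + 21*I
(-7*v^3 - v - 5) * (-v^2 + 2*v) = 7*v^5 - 14*v^4 + v^3 + 3*v^2 - 10*v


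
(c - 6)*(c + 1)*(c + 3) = c^3 - 2*c^2 - 21*c - 18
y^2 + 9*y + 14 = (y + 2)*(y + 7)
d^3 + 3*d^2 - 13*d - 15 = (d - 3)*(d + 1)*(d + 5)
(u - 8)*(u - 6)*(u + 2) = u^3 - 12*u^2 + 20*u + 96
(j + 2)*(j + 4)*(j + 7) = j^3 + 13*j^2 + 50*j + 56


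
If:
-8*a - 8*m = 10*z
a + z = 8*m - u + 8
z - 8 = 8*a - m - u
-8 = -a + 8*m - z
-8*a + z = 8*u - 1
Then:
No Solution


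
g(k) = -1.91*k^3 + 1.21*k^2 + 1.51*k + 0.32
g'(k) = -5.73*k^2 + 2.42*k + 1.51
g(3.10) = -40.27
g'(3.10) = -46.05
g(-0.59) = 0.24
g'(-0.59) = -1.91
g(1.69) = -2.89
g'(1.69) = -10.77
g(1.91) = -5.69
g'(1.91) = -14.77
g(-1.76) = 11.82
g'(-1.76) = -20.50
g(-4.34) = 172.69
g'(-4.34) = -116.92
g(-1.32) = 4.83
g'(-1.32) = -11.67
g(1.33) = -0.02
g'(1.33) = -5.41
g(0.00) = 0.32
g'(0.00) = 1.51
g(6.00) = -359.62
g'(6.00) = -190.25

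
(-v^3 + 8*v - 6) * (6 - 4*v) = 4*v^4 - 6*v^3 - 32*v^2 + 72*v - 36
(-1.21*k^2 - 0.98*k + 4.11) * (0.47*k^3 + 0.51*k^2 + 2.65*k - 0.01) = -0.5687*k^5 - 1.0777*k^4 - 1.7746*k^3 - 0.4888*k^2 + 10.9013*k - 0.0411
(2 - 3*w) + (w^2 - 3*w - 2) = w^2 - 6*w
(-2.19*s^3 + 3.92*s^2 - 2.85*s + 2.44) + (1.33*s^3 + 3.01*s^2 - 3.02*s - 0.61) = -0.86*s^3 + 6.93*s^2 - 5.87*s + 1.83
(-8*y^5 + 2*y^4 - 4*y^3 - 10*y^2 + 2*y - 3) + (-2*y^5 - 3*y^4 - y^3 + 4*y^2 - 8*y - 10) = -10*y^5 - y^4 - 5*y^3 - 6*y^2 - 6*y - 13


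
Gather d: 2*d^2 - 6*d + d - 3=2*d^2 - 5*d - 3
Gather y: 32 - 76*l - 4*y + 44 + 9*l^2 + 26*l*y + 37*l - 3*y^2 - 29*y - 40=9*l^2 - 39*l - 3*y^2 + y*(26*l - 33) + 36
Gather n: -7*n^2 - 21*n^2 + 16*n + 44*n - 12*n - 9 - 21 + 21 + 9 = -28*n^2 + 48*n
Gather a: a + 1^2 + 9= a + 10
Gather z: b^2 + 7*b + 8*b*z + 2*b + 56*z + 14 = b^2 + 9*b + z*(8*b + 56) + 14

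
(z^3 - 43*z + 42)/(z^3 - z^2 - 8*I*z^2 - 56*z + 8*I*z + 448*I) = (z^2 - 7*z + 6)/(z^2 - 8*z*(1 + I) + 64*I)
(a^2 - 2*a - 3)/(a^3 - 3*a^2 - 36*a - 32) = (a - 3)/(a^2 - 4*a - 32)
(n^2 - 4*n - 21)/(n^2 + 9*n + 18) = (n - 7)/(n + 6)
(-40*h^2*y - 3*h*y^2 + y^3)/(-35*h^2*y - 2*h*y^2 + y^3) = (-8*h + y)/(-7*h + y)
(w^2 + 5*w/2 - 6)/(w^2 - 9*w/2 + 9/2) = (w + 4)/(w - 3)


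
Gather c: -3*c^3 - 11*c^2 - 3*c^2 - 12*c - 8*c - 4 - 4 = -3*c^3 - 14*c^2 - 20*c - 8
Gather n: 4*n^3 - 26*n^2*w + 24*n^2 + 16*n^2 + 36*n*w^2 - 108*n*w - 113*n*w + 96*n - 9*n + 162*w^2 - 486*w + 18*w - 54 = 4*n^3 + n^2*(40 - 26*w) + n*(36*w^2 - 221*w + 87) + 162*w^2 - 468*w - 54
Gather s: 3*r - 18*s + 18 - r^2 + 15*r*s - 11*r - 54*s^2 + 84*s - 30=-r^2 - 8*r - 54*s^2 + s*(15*r + 66) - 12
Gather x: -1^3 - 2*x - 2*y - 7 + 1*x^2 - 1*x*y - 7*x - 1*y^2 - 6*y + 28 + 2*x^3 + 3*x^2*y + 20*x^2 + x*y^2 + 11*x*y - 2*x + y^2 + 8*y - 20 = 2*x^3 + x^2*(3*y + 21) + x*(y^2 + 10*y - 11)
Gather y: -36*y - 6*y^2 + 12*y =-6*y^2 - 24*y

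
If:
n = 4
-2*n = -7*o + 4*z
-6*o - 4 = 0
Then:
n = 4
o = -2/3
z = -19/6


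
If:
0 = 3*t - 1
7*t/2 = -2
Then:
No Solution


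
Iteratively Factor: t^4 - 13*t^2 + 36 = (t - 3)*(t^3 + 3*t^2 - 4*t - 12) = (t - 3)*(t - 2)*(t^2 + 5*t + 6) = (t - 3)*(t - 2)*(t + 3)*(t + 2)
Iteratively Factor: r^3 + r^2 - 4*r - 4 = (r + 1)*(r^2 - 4) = (r - 2)*(r + 1)*(r + 2)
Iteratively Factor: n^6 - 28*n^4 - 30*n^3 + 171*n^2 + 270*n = (n + 2)*(n^5 - 2*n^4 - 24*n^3 + 18*n^2 + 135*n) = (n - 5)*(n + 2)*(n^4 + 3*n^3 - 9*n^2 - 27*n) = (n - 5)*(n - 3)*(n + 2)*(n^3 + 6*n^2 + 9*n) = n*(n - 5)*(n - 3)*(n + 2)*(n^2 + 6*n + 9) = n*(n - 5)*(n - 3)*(n + 2)*(n + 3)*(n + 3)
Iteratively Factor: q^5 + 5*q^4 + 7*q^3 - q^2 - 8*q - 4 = (q + 1)*(q^4 + 4*q^3 + 3*q^2 - 4*q - 4) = (q + 1)^2*(q^3 + 3*q^2 - 4) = (q + 1)^2*(q + 2)*(q^2 + q - 2) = (q + 1)^2*(q + 2)^2*(q - 1)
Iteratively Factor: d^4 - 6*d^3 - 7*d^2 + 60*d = (d)*(d^3 - 6*d^2 - 7*d + 60) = d*(d + 3)*(d^2 - 9*d + 20) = d*(d - 4)*(d + 3)*(d - 5)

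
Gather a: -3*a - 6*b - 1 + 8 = -3*a - 6*b + 7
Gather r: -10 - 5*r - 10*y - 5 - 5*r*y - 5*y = r*(-5*y - 5) - 15*y - 15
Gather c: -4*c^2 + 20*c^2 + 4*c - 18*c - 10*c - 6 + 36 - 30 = 16*c^2 - 24*c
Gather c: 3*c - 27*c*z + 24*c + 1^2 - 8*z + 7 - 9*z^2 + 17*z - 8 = c*(27 - 27*z) - 9*z^2 + 9*z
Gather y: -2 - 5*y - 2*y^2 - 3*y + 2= -2*y^2 - 8*y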